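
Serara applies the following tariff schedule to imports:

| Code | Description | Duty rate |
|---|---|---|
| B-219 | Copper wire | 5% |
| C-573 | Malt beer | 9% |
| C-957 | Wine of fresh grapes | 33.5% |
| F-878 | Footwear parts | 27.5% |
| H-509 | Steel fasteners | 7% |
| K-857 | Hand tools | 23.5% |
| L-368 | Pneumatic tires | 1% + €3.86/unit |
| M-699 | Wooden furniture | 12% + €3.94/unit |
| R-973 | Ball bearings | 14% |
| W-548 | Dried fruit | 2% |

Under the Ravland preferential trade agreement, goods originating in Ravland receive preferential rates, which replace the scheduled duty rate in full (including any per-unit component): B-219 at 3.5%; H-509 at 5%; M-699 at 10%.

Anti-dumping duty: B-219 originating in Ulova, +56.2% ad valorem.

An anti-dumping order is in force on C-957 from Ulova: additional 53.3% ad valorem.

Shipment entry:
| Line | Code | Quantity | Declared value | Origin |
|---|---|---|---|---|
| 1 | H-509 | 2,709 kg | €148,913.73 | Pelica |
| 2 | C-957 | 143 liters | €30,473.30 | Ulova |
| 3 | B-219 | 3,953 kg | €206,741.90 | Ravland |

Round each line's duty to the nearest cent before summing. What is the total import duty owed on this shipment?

€44,110.75

Line 1 (H-509, Pelica, 2,709 kg, €148,913.73):
Base rate for H-509 is 7%.
H-509 has an FTA preferential rate, but origin Pelica is not Ravland; base rate stands.
Duty = €148,913.73 × 7% = €10,423.96.
Line 2 (C-957, Ulova, 143 liters, €30,473.30):
Base rate for C-957 is 33.5%.
Additional duty on C-957 from Ulova: +53.3%. Applied ad valorem rate: 33.5% + 53.3% = 86.8%.
Duty = €30,473.30 × 86.8% = €26,450.82.
Line 3 (B-219, Ravland, 3,953 kg, €206,741.90):
Base rate for B-219 is 5%.
Origin Ravland qualifies under the Serara–Ravland agreement and B-219 is covered: preferential rate 3.5% applies instead.
The additional-duty order on B-219 targets Ulova, not Ravland; it does not apply.
Duty = €206,741.90 × 3.5% = €7,235.97.
Total = €10,423.96 + €26,450.82 + €7,235.97 = €44,110.75.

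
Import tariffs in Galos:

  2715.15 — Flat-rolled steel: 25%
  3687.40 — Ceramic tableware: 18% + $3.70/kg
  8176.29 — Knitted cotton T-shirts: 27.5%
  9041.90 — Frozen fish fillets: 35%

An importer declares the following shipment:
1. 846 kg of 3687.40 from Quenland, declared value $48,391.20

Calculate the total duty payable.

Line 1 (3687.40, Quenland, 846 kg, $48,391.20):
Base rate for 3687.40 is 18% + $3.70/kg.
Duty = $48,391.20 × 18% + 846 × $3.70 = $11,840.62.

$11,840.62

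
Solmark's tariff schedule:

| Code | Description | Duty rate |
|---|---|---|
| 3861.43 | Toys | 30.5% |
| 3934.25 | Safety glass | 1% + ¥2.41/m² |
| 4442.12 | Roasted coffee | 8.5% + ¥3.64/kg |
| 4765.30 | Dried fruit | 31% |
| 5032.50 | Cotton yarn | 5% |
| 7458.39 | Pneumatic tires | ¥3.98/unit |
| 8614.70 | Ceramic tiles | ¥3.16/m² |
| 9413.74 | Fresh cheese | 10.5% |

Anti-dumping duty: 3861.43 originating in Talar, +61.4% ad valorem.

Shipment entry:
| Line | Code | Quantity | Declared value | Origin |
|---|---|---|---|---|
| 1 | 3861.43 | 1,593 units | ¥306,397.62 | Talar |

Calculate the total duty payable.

¥281,579.41

Line 1 (3861.43, Talar, 1,593 units, ¥306,397.62):
Base rate for 3861.43 is 30.5%.
Additional duty on 3861.43 from Talar: +61.4%. Applied ad valorem rate: 30.5% + 61.4% = 91.9%.
Duty = ¥306,397.62 × 91.9% = ¥281,579.41.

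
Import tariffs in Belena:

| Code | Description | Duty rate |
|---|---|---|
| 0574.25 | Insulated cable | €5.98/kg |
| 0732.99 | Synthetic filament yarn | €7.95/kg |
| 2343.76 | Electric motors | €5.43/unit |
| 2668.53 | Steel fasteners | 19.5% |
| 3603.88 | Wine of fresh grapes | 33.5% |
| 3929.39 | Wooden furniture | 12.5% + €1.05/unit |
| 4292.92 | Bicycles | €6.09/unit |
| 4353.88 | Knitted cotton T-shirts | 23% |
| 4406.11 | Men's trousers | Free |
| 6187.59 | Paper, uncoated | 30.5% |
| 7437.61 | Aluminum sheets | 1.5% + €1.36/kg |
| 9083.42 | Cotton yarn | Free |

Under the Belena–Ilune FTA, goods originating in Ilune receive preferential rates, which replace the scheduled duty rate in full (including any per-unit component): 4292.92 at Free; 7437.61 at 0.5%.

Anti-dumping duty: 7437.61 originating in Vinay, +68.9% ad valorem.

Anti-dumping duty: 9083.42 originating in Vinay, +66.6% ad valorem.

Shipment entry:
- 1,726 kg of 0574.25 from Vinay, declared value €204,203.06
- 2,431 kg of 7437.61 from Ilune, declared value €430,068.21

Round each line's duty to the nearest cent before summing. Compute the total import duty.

Line 1 (0574.25, Vinay, 1,726 kg, €204,203.06):
Base rate for 0574.25 is €5.98/kg.
Duty = 1,726 × €5.98 = €10,321.48.
Line 2 (7437.61, Ilune, 2,431 kg, €430,068.21):
Base rate for 7437.61 is 1.5% + €1.36/kg.
Origin Ilune qualifies under the Belena–Ilune agreement and 7437.61 is covered: preferential rate 0.5% applies instead.
The additional-duty order on 7437.61 targets Vinay, not Ilune; it does not apply.
Duty = €430,068.21 × 0.5% = €2,150.34.
Total = €10,321.48 + €2,150.34 = €12,471.82.

€12,471.82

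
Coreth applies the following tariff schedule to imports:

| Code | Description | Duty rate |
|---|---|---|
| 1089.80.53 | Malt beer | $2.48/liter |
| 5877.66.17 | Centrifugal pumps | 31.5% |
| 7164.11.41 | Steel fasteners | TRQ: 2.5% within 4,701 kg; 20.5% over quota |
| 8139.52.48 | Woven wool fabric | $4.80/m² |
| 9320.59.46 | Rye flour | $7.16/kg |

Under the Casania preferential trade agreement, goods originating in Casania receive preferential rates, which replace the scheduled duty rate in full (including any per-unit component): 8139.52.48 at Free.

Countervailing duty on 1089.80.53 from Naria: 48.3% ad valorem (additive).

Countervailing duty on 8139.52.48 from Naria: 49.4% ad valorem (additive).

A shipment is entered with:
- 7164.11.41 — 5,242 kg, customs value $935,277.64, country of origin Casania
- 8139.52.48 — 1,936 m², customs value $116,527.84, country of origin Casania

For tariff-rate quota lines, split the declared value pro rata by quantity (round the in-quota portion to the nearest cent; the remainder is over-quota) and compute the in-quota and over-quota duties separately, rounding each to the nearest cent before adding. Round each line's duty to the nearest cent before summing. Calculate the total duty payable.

$40,756.48

Line 1 (7164.11.41, Casania, 5,242 kg, $935,277.64):
Code 7164.11.41 is under a tariff-rate quota (threshold 4,701 kg). In-quota: 4,701 kg at 2.5%; over-quota: 541 kg at 20.5%.
Pro-rata value split: in-quota = $935,277.64 × 4,701/5,242 = $838,752.42; over-quota = $935,277.64 − $838,752.42 = $96,525.22.
In-quota duty = $838,752.42 × 2.5% = $20,968.81. Over-quota duty = $96,525.22 × 20.5% = $19,787.67.
Line duty = $20,968.81 + $19,787.67 = $40,756.48.
Line 2 (8139.52.48, Casania, 1,936 m², $116,527.84):
Base rate for 8139.52.48 is $4.80/m².
Origin Casania qualifies under the Coreth–Casania agreement and 8139.52.48 is covered: preferential rate Free applies instead.
The additional-duty order on 8139.52.48 targets Naria, not Casania; it does not apply.
Duty = $116,527.84 × 0% = $0.00.
Total = $40,756.48 + $0.00 = $40,756.48.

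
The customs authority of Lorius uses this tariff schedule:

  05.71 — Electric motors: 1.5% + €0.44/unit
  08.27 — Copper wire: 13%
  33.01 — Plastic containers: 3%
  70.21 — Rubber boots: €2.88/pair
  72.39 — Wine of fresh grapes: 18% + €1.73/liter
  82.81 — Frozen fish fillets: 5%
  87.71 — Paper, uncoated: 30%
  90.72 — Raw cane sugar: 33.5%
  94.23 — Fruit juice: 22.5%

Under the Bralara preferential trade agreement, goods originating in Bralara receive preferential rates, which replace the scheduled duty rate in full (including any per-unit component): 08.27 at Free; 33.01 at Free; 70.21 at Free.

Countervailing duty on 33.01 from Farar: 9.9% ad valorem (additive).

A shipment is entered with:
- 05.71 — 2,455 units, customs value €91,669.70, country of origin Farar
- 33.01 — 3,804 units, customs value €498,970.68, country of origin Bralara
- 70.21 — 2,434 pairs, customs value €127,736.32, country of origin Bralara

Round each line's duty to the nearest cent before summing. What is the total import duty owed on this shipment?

€2,455.25

Line 1 (05.71, Farar, 2,455 units, €91,669.70):
Base rate for 05.71 is 1.5% + €0.44/unit.
Duty = €91,669.70 × 1.5% + 2,455 × €0.44 = €2,455.25.
Line 2 (33.01, Bralara, 3,804 units, €498,970.68):
Base rate for 33.01 is 3%.
Origin Bralara qualifies under the Lorius–Bralara agreement and 33.01 is covered: preferential rate Free applies instead.
The additional-duty order on 33.01 targets Farar, not Bralara; it does not apply.
Duty = €498,970.68 × 0% = €0.00.
Line 3 (70.21, Bralara, 2,434 pairs, €127,736.32):
Base rate for 70.21 is €2.88/pair.
Origin Bralara qualifies under the Lorius–Bralara agreement and 70.21 is covered: preferential rate Free applies instead.
Duty = €127,736.32 × 0% = €0.00.
Total = €2,455.25 + €0.00 + €0.00 = €2,455.25.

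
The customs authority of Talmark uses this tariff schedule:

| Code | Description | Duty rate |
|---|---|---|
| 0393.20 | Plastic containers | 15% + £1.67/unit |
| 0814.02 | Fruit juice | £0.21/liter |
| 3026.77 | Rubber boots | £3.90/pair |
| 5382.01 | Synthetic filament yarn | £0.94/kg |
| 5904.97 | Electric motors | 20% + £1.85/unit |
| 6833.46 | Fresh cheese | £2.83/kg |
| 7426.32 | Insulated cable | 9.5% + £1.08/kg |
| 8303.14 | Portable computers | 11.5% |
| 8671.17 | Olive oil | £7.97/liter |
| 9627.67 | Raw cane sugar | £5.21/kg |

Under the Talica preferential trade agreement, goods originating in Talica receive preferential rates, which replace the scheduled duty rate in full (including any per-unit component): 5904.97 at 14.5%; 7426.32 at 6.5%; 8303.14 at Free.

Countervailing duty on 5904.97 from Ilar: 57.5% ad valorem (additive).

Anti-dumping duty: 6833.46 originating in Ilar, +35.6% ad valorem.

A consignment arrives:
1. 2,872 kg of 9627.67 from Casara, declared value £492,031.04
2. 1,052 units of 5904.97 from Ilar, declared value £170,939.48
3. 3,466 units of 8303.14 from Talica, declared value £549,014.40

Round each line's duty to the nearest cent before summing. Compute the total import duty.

£149,387.42

Line 1 (9627.67, Casara, 2,872 kg, £492,031.04):
Base rate for 9627.67 is £5.21/kg.
Duty = 2,872 × £5.21 = £14,963.12.
Line 2 (5904.97, Ilar, 1,052 units, £170,939.48):
Base rate for 5904.97 is 20% + £1.85/unit.
5904.97 has an FTA preferential rate, but origin Ilar is not Talica; base rate stands.
Additional duty on 5904.97 from Ilar: +57.5%. Applied ad valorem rate: 20% + 57.5% = 77.5%.
Duty = £170,939.48 × 77.5% + 1,052 × £1.85 = £134,424.30.
Line 3 (8303.14, Talica, 3,466 units, £549,014.40):
Base rate for 8303.14 is 11.5%.
Origin Talica qualifies under the Talmark–Talica agreement and 8303.14 is covered: preferential rate Free applies instead.
Duty = £549,014.40 × 0% = £0.00.
Total = £14,963.12 + £134,424.30 + £0.00 = £149,387.42.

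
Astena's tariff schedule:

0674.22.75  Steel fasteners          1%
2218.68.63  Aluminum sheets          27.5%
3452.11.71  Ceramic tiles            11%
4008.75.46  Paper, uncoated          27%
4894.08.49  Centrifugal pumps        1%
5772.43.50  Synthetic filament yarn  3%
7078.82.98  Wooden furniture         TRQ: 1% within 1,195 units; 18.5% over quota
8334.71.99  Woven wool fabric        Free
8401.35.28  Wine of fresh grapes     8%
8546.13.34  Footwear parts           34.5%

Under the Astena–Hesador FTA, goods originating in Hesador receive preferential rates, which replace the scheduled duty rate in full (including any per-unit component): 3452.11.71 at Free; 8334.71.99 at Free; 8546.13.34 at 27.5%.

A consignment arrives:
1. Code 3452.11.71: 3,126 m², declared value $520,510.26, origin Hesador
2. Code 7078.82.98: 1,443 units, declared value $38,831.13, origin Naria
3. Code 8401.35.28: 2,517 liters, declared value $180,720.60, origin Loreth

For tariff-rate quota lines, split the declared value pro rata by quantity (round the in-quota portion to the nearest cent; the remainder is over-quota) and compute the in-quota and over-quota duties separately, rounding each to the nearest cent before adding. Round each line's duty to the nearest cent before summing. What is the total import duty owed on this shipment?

Line 1 (3452.11.71, Hesador, 3,126 m², $520,510.26):
Base rate for 3452.11.71 is 11%.
Origin Hesador qualifies under the Astena–Hesador agreement and 3452.11.71 is covered: preferential rate Free applies instead.
Duty = $520,510.26 × 0% = $0.00.
Line 2 (7078.82.98, Naria, 1,443 units, $38,831.13):
Code 7078.82.98 is under a tariff-rate quota (threshold 1,195 units). In-quota: 1,195 units at 1%; over-quota: 248 units at 18.5%.
Pro-rata value split: in-quota = $38,831.13 × 1,195/1,443 = $32,157.45; over-quota = $38,831.13 − $32,157.45 = $6,673.68.
In-quota duty = $32,157.45 × 1% = $321.57. Over-quota duty = $6,673.68 × 18.5% = $1,234.63.
Line duty = $321.57 + $1,234.63 = $1,556.20.
Line 3 (8401.35.28, Loreth, 2,517 liters, $180,720.60):
Base rate for 8401.35.28 is 8%.
Duty = $180,720.60 × 8% = $14,457.65.
Total = $0.00 + $1,556.20 + $14,457.65 = $16,013.85.

$16,013.85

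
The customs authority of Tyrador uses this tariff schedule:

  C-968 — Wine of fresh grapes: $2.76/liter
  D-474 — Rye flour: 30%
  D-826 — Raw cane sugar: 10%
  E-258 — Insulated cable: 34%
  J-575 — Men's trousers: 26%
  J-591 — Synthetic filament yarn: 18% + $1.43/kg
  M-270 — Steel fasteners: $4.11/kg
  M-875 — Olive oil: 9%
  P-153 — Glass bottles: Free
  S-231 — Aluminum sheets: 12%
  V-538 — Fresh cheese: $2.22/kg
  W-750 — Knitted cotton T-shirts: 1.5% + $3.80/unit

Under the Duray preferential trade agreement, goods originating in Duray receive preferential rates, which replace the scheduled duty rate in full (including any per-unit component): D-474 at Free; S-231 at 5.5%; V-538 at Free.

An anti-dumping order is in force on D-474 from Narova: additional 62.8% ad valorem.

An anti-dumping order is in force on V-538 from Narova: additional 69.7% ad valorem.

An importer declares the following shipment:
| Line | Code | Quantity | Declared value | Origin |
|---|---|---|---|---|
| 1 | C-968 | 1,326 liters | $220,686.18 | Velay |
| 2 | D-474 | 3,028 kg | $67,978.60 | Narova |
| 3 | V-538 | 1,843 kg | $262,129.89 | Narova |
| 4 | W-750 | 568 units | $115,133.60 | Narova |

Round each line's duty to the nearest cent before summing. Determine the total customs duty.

$257,425.29

Line 1 (C-968, Velay, 1,326 liters, $220,686.18):
Base rate for C-968 is $2.76/liter.
Duty = 1,326 × $2.76 = $3,659.76.
Line 2 (D-474, Narova, 3,028 kg, $67,978.60):
Base rate for D-474 is 30%.
D-474 has an FTA preferential rate, but origin Narova is not Duray; base rate stands.
Additional duty on D-474 from Narova: +62.8%. Applied ad valorem rate: 30% + 62.8% = 92.8%.
Duty = $67,978.60 × 92.8% = $63,084.14.
Line 3 (V-538, Narova, 1,843 kg, $262,129.89):
Base rate for V-538 is $2.22/kg.
V-538 has an FTA preferential rate, but origin Narova is not Duray; base rate stands.
Additional duty on V-538 from Narova: +69.7% ad valorem. Applied ad valorem rate = 69.7%.
Duty = $262,129.89 × 69.7% + 1,843 × $2.22 = $186,795.99.
Line 4 (W-750, Narova, 568 units, $115,133.60):
Base rate for W-750 is 1.5% + $3.80/unit.
Duty = $115,133.60 × 1.5% + 568 × $3.80 = $3,885.40.
Total = $3,659.76 + $63,084.14 + $186,795.99 + $3,885.40 = $257,425.29.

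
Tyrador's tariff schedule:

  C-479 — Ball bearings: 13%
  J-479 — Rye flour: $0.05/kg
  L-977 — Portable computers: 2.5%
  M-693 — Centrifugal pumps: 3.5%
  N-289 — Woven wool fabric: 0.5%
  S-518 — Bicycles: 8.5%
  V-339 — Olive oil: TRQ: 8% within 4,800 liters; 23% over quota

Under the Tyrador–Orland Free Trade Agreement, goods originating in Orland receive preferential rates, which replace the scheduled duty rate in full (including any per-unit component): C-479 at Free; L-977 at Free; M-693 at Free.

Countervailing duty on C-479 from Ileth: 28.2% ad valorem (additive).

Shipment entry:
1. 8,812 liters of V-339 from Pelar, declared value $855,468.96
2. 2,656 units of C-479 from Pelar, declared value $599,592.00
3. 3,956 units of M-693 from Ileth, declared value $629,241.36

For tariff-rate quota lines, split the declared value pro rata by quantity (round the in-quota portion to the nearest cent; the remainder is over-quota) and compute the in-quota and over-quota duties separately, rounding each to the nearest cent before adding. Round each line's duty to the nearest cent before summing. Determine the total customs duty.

Line 1 (V-339, Pelar, 8,812 liters, $855,468.96):
Code V-339 is under a tariff-rate quota (threshold 4,800 liters). In-quota: 4,800 liters at 8%; over-quota: 4,012 liters at 23%.
Pro-rata value split: in-quota = $855,468.96 × 4,800/8,812 = $465,984.00; over-quota = $855,468.96 − $465,984.00 = $389,484.96.
In-quota duty = $465,984.00 × 8% = $37,278.72. Over-quota duty = $389,484.96 × 23% = $89,581.54.
Line duty = $37,278.72 + $89,581.54 = $126,860.26.
Line 2 (C-479, Pelar, 2,656 units, $599,592.00):
Base rate for C-479 is 13%.
C-479 has an FTA preferential rate, but origin Pelar is not Orland; base rate stands.
The additional-duty order on C-479 targets Ileth, not Pelar; it does not apply.
Duty = $599,592.00 × 13% = $77,946.96.
Line 3 (M-693, Ileth, 3,956 units, $629,241.36):
Base rate for M-693 is 3.5%.
M-693 has an FTA preferential rate, but origin Ileth is not Orland; base rate stands.
Duty = $629,241.36 × 3.5% = $22,023.45.
Total = $126,860.26 + $77,946.96 + $22,023.45 = $226,830.67.

$226,830.67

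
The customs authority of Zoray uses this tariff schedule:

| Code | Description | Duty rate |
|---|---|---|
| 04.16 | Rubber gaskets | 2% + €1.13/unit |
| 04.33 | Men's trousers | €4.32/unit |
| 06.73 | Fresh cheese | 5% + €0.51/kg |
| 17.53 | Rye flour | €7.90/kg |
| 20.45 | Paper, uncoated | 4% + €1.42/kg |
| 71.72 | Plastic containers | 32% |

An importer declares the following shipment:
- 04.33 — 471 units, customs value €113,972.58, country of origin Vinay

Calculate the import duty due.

Line 1 (04.33, Vinay, 471 units, €113,972.58):
Base rate for 04.33 is €4.32/unit.
Duty = 471 × €4.32 = €2,034.72.

€2,034.72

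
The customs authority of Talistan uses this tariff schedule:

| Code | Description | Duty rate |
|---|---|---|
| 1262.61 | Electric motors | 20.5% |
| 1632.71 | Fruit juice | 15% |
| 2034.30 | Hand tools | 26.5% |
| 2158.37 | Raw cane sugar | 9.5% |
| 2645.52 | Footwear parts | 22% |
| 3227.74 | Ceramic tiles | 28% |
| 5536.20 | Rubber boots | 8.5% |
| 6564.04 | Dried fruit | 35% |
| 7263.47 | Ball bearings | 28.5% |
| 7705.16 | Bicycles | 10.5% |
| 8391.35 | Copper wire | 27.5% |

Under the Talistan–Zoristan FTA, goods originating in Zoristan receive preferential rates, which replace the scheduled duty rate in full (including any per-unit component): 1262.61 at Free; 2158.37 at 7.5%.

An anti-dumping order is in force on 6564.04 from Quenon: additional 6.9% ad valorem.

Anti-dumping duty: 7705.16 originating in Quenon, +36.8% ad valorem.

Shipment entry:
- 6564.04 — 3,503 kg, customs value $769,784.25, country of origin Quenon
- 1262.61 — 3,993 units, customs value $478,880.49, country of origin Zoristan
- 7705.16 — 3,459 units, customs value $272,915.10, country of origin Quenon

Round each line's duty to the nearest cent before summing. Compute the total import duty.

Line 1 (6564.04, Quenon, 3,503 kg, $769,784.25):
Base rate for 6564.04 is 35%.
Additional duty on 6564.04 from Quenon: +6.9%. Applied ad valorem rate: 35% + 6.9% = 41.9%.
Duty = $769,784.25 × 41.9% = $322,539.60.
Line 2 (1262.61, Zoristan, 3,993 units, $478,880.49):
Base rate for 1262.61 is 20.5%.
Origin Zoristan qualifies under the Talistan–Zoristan agreement and 1262.61 is covered: preferential rate Free applies instead.
Duty = $478,880.49 × 0% = $0.00.
Line 3 (7705.16, Quenon, 3,459 units, $272,915.10):
Base rate for 7705.16 is 10.5%.
Additional duty on 7705.16 from Quenon: +36.8%. Applied ad valorem rate: 10.5% + 36.8% = 47.3%.
Duty = $272,915.10 × 47.3% = $129,088.84.
Total = $322,539.60 + $0.00 + $129,088.84 = $451,628.44.

$451,628.44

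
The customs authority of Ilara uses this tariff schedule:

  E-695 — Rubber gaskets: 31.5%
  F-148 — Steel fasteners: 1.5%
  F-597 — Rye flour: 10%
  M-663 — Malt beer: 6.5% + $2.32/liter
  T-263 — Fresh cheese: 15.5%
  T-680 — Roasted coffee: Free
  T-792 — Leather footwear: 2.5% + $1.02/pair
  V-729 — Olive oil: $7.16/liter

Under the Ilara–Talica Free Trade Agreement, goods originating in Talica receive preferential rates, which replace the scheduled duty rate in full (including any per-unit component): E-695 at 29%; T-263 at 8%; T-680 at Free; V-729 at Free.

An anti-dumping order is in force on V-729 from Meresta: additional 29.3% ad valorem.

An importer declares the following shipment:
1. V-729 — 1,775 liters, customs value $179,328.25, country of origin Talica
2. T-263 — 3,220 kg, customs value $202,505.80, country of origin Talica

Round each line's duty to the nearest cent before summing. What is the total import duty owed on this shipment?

$16,200.46

Line 1 (V-729, Talica, 1,775 liters, $179,328.25):
Base rate for V-729 is $7.16/liter.
Origin Talica qualifies under the Ilara–Talica agreement and V-729 is covered: preferential rate Free applies instead.
The additional-duty order on V-729 targets Meresta, not Talica; it does not apply.
Duty = $179,328.25 × 0% = $0.00.
Line 2 (T-263, Talica, 3,220 kg, $202,505.80):
Base rate for T-263 is 15.5%.
Origin Talica qualifies under the Ilara–Talica agreement and T-263 is covered: preferential rate 8% applies instead.
Duty = $202,505.80 × 8% = $16,200.46.
Total = $0.00 + $16,200.46 = $16,200.46.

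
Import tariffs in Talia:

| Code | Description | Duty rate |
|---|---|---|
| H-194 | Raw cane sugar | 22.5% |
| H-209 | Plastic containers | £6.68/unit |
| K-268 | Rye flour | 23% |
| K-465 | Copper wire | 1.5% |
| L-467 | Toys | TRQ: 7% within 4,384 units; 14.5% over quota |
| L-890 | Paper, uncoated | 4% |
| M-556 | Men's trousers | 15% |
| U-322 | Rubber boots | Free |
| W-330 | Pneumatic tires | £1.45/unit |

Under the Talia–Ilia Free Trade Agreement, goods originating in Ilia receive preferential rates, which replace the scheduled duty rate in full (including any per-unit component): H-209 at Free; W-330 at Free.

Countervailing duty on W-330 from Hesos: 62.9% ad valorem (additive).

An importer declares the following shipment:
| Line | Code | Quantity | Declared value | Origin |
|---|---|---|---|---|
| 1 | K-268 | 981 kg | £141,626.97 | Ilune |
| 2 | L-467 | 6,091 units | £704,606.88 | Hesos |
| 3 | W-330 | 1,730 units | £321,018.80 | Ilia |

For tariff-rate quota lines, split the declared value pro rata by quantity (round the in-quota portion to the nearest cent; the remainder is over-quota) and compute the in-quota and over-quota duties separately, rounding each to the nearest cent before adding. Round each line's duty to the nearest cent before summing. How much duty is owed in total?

Line 1 (K-268, Ilune, 981 kg, £141,626.97):
Base rate for K-268 is 23%.
Duty = £141,626.97 × 23% = £32,574.20.
Line 2 (L-467, Hesos, 6,091 units, £704,606.88):
Code L-467 is under a tariff-rate quota (threshold 4,384 units). In-quota: 4,384 units at 7%; over-quota: 1,707 units at 14.5%.
Pro-rata value split: in-quota = £704,606.88 × 4,384/6,091 = £507,141.12; over-quota = £704,606.88 − £507,141.12 = £197,465.76.
In-quota duty = £507,141.12 × 7% = £35,499.88. Over-quota duty = £197,465.76 × 14.5% = £28,632.54.
Line duty = £35,499.88 + £28,632.54 = £64,132.42.
Line 3 (W-330, Ilia, 1,730 units, £321,018.80):
Base rate for W-330 is £1.45/unit.
Origin Ilia qualifies under the Talia–Ilia agreement and W-330 is covered: preferential rate Free applies instead.
The additional-duty order on W-330 targets Hesos, not Ilia; it does not apply.
Duty = £321,018.80 × 0% = £0.00.
Total = £32,574.20 + £64,132.42 + £0.00 = £96,706.62.

£96,706.62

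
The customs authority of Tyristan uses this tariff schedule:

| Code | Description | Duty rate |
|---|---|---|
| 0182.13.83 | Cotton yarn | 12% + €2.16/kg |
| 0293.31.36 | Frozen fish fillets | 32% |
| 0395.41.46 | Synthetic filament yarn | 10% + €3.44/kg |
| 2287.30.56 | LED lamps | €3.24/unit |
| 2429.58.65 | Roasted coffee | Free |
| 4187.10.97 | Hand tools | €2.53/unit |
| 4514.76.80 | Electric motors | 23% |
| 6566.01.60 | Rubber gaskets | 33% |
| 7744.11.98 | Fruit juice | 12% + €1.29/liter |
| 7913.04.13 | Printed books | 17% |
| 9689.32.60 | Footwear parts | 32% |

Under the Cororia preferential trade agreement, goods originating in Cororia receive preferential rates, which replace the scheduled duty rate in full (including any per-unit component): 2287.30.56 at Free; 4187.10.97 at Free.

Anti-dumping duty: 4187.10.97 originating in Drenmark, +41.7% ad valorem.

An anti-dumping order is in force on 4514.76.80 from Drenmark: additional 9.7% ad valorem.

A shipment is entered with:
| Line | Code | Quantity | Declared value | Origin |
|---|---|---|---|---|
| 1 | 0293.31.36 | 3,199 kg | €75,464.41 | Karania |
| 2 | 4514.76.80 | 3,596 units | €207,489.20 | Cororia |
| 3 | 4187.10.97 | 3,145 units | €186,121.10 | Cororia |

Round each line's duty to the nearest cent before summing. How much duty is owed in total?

€71,871.13

Line 1 (0293.31.36, Karania, 3,199 kg, €75,464.41):
Base rate for 0293.31.36 is 32%.
Duty = €75,464.41 × 32% = €24,148.61.
Line 2 (4514.76.80, Cororia, 3,596 units, €207,489.20):
Base rate for 4514.76.80 is 23%.
Origin Cororia is the FTA partner but 4514.76.80 is not on the preference list; base rate stands.
The additional-duty order on 4514.76.80 targets Drenmark, not Cororia; it does not apply.
Duty = €207,489.20 × 23% = €47,722.52.
Line 3 (4187.10.97, Cororia, 3,145 units, €186,121.10):
Base rate for 4187.10.97 is €2.53/unit.
Origin Cororia qualifies under the Tyristan–Cororia agreement and 4187.10.97 is covered: preferential rate Free applies instead.
The additional-duty order on 4187.10.97 targets Drenmark, not Cororia; it does not apply.
Duty = €186,121.10 × 0% = €0.00.
Total = €24,148.61 + €47,722.52 + €0.00 = €71,871.13.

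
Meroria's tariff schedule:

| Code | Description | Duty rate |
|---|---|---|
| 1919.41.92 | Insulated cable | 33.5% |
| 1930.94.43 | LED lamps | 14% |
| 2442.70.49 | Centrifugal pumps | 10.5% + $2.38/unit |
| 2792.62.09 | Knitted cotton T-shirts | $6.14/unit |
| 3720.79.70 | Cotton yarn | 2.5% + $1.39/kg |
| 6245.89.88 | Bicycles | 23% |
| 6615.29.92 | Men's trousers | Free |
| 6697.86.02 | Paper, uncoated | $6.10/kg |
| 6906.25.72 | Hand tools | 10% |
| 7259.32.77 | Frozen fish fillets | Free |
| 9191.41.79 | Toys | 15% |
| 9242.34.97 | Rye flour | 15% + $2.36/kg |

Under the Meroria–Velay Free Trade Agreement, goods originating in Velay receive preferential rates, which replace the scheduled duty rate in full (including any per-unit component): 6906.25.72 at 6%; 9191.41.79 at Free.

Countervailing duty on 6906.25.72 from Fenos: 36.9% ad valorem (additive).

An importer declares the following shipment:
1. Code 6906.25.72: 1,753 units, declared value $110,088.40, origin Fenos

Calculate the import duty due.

Line 1 (6906.25.72, Fenos, 1,753 units, $110,088.40):
Base rate for 6906.25.72 is 10%.
6906.25.72 has an FTA preferential rate, but origin Fenos is not Velay; base rate stands.
Additional duty on 6906.25.72 from Fenos: +36.9%. Applied ad valorem rate: 10% + 36.9% = 46.9%.
Duty = $110,088.40 × 46.9% = $51,631.46.

$51,631.46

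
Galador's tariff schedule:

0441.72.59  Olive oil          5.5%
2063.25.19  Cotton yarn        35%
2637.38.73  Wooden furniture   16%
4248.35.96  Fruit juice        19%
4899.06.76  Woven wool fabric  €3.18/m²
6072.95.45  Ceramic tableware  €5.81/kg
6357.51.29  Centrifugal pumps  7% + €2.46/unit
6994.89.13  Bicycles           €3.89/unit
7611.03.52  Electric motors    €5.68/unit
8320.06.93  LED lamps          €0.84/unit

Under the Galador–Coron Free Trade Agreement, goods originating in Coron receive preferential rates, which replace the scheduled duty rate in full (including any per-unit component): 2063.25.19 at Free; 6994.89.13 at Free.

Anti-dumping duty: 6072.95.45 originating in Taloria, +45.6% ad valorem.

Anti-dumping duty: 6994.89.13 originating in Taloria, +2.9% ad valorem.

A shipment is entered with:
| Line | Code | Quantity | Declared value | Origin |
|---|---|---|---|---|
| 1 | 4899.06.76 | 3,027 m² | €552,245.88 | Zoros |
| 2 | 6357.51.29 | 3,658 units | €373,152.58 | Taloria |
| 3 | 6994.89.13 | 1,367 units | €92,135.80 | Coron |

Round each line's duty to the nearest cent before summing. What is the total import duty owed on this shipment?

€44,745.22

Line 1 (4899.06.76, Zoros, 3,027 m², €552,245.88):
Base rate for 4899.06.76 is €3.18/m².
Duty = 3,027 × €3.18 = €9,625.86.
Line 2 (6357.51.29, Taloria, 3,658 units, €373,152.58):
Base rate for 6357.51.29 is 7% + €2.46/unit.
Duty = €373,152.58 × 7% + 3,658 × €2.46 = €35,119.36.
Line 3 (6994.89.13, Coron, 1,367 units, €92,135.80):
Base rate for 6994.89.13 is €3.89/unit.
Origin Coron qualifies under the Galador–Coron agreement and 6994.89.13 is covered: preferential rate Free applies instead.
The additional-duty order on 6994.89.13 targets Taloria, not Coron; it does not apply.
Duty = €92,135.80 × 0% = €0.00.
Total = €9,625.86 + €35,119.36 + €0.00 = €44,745.22.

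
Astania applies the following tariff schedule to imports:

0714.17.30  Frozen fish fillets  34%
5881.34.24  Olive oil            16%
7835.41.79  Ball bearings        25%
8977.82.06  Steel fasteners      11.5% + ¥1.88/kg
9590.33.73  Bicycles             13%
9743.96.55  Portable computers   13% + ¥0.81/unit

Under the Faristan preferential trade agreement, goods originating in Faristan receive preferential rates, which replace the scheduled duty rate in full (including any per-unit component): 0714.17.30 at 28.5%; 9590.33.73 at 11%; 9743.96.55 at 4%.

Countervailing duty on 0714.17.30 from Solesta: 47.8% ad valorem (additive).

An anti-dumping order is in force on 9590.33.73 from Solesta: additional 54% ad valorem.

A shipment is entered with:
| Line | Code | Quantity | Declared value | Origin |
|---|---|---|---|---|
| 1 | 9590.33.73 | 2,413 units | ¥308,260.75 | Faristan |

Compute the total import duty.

Line 1 (9590.33.73, Faristan, 2,413 units, ¥308,260.75):
Base rate for 9590.33.73 is 13%.
Origin Faristan qualifies under the Astania–Faristan agreement and 9590.33.73 is covered: preferential rate 11% applies instead.
The additional-duty order on 9590.33.73 targets Solesta, not Faristan; it does not apply.
Duty = ¥308,260.75 × 11% = ¥33,908.68.

¥33,908.68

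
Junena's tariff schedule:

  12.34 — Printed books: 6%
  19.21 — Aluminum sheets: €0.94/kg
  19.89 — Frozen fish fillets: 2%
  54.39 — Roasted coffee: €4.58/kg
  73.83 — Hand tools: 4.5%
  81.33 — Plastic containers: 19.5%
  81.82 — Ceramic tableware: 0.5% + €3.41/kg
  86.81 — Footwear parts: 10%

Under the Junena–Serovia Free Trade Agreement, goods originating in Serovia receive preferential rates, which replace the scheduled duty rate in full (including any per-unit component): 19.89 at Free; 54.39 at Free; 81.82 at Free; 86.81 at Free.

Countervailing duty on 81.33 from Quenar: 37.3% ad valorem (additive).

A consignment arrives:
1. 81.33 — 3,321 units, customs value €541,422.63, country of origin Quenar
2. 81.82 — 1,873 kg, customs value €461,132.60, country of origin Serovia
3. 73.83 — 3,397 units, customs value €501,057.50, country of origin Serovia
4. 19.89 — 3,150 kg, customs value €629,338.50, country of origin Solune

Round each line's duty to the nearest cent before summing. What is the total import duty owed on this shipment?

€342,662.41

Line 1 (81.33, Quenar, 3,321 units, €541,422.63):
Base rate for 81.33 is 19.5%.
Additional duty on 81.33 from Quenar: +37.3%. Applied ad valorem rate: 19.5% + 37.3% = 56.8%.
Duty = €541,422.63 × 56.8% = €307,528.05.
Line 2 (81.82, Serovia, 1,873 kg, €461,132.60):
Base rate for 81.82 is 0.5% + €3.41/kg.
Origin Serovia qualifies under the Junena–Serovia agreement and 81.82 is covered: preferential rate Free applies instead.
Duty = €461,132.60 × 0% = €0.00.
Line 3 (73.83, Serovia, 3,397 units, €501,057.50):
Base rate for 73.83 is 4.5%.
Origin Serovia is the FTA partner but 73.83 is not on the preference list; base rate stands.
Duty = €501,057.50 × 4.5% = €22,547.59.
Line 4 (19.89, Solune, 3,150 kg, €629,338.50):
Base rate for 19.89 is 2%.
19.89 has an FTA preferential rate, but origin Solune is not Serovia; base rate stands.
Duty = €629,338.50 × 2% = €12,586.77.
Total = €307,528.05 + €0.00 + €22,547.59 + €12,586.77 = €342,662.41.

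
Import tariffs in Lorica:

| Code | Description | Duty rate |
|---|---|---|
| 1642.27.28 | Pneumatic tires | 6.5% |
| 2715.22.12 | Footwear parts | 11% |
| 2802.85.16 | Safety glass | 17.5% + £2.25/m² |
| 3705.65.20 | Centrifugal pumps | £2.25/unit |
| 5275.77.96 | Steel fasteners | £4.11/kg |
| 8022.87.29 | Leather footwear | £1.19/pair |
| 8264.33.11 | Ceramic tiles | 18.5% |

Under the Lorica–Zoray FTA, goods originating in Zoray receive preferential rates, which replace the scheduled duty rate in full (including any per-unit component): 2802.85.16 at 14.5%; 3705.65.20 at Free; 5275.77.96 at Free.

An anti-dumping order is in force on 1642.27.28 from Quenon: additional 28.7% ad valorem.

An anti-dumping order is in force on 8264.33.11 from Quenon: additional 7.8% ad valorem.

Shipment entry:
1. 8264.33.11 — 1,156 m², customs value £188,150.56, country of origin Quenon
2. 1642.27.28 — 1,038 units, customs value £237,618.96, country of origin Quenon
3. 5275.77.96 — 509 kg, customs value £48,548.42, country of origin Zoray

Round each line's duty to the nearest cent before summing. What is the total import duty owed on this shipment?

Line 1 (8264.33.11, Quenon, 1,156 m², £188,150.56):
Base rate for 8264.33.11 is 18.5%.
Additional duty on 8264.33.11 from Quenon: +7.8%. Applied ad valorem rate: 18.5% + 7.8% = 26.3%.
Duty = £188,150.56 × 26.3% = £49,483.60.
Line 2 (1642.27.28, Quenon, 1,038 units, £237,618.96):
Base rate for 1642.27.28 is 6.5%.
Additional duty on 1642.27.28 from Quenon: +28.7%. Applied ad valorem rate: 6.5% + 28.7% = 35.2%.
Duty = £237,618.96 × 35.2% = £83,641.87.
Line 3 (5275.77.96, Zoray, 509 kg, £48,548.42):
Base rate for 5275.77.96 is £4.11/kg.
Origin Zoray qualifies under the Lorica–Zoray agreement and 5275.77.96 is covered: preferential rate Free applies instead.
Duty = £48,548.42 × 0% = £0.00.
Total = £49,483.60 + £83,641.87 + £0.00 = £133,125.47.

£133,125.47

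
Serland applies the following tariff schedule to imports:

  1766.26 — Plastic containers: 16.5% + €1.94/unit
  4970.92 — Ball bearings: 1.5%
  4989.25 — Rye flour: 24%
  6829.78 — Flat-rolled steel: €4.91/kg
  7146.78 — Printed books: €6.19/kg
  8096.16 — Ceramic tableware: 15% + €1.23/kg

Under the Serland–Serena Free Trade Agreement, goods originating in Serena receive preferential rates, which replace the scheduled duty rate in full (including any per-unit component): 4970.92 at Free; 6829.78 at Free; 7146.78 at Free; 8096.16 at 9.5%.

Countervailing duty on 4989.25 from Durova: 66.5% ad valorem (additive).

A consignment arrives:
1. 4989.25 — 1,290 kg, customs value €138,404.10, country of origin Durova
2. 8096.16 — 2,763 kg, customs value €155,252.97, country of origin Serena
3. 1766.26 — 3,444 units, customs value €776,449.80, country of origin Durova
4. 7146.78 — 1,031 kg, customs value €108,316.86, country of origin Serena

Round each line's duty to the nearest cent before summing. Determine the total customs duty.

€274,800.32

Line 1 (4989.25, Durova, 1,290 kg, €138,404.10):
Base rate for 4989.25 is 24%.
Additional duty on 4989.25 from Durova: +66.5%. Applied ad valorem rate: 24% + 66.5% = 90.5%.
Duty = €138,404.10 × 90.5% = €125,255.71.
Line 2 (8096.16, Serena, 2,763 kg, €155,252.97):
Base rate for 8096.16 is 15% + €1.23/kg.
Origin Serena qualifies under the Serland–Serena agreement and 8096.16 is covered: preferential rate 9.5% applies instead.
Duty = €155,252.97 × 9.5% = €14,749.03.
Line 3 (1766.26, Durova, 3,444 units, €776,449.80):
Base rate for 1766.26 is 16.5% + €1.94/unit.
Duty = €776,449.80 × 16.5% + 3,444 × €1.94 = €134,795.58.
Line 4 (7146.78, Serena, 1,031 kg, €108,316.86):
Base rate for 7146.78 is €6.19/kg.
Origin Serena qualifies under the Serland–Serena agreement and 7146.78 is covered: preferential rate Free applies instead.
Duty = €108,316.86 × 0% = €0.00.
Total = €125,255.71 + €14,749.03 + €134,795.58 + €0.00 = €274,800.32.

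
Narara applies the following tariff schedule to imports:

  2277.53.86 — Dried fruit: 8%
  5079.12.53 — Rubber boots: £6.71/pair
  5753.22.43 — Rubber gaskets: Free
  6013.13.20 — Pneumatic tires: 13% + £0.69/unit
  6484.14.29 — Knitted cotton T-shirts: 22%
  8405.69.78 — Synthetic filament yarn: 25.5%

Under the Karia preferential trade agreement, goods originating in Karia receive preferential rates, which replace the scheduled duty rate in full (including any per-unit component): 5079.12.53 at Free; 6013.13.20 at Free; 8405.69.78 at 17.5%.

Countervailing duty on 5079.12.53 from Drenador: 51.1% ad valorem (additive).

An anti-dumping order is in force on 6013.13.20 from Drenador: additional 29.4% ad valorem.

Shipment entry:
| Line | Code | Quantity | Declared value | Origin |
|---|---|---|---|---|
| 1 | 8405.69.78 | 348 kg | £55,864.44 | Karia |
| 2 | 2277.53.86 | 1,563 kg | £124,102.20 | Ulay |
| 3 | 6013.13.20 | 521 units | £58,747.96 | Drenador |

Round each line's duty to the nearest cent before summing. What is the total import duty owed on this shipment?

Line 1 (8405.69.78, Karia, 348 kg, £55,864.44):
Base rate for 8405.69.78 is 25.5%.
Origin Karia qualifies under the Narara–Karia agreement and 8405.69.78 is covered: preferential rate 17.5% applies instead.
Duty = £55,864.44 × 17.5% = £9,776.28.
Line 2 (2277.53.86, Ulay, 1,563 kg, £124,102.20):
Base rate for 2277.53.86 is 8%.
Duty = £124,102.20 × 8% = £9,928.18.
Line 3 (6013.13.20, Drenador, 521 units, £58,747.96):
Base rate for 6013.13.20 is 13% + £0.69/unit.
6013.13.20 has an FTA preferential rate, but origin Drenador is not Karia; base rate stands.
Additional duty on 6013.13.20 from Drenador: +29.4%. Applied ad valorem rate: 13% + 29.4% = 42.4%.
Duty = £58,747.96 × 42.4% + 521 × £0.69 = £25,268.63.
Total = £9,776.28 + £9,928.18 + £25,268.63 = £44,973.09.

£44,973.09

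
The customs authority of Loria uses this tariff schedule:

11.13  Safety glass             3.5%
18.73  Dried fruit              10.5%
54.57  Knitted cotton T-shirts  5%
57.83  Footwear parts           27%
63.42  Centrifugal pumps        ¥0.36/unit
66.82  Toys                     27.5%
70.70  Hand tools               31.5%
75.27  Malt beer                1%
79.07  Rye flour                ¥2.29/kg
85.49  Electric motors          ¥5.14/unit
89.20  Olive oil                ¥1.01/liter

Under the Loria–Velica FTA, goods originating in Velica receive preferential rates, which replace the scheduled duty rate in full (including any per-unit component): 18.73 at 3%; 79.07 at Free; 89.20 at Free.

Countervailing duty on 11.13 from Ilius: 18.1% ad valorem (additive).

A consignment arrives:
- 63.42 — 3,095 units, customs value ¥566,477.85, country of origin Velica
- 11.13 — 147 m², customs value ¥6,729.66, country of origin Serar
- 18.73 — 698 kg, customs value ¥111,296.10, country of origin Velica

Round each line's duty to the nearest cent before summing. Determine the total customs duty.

Line 1 (63.42, Velica, 3,095 units, ¥566,477.85):
Base rate for 63.42 is ¥0.36/unit.
Origin Velica is the FTA partner but 63.42 is not on the preference list; base rate stands.
Duty = 3,095 × ¥0.36 = ¥1,114.20.
Line 2 (11.13, Serar, 147 m², ¥6,729.66):
Base rate for 11.13 is 3.5%.
The additional-duty order on 11.13 targets Ilius, not Serar; it does not apply.
Duty = ¥6,729.66 × 3.5% = ¥235.54.
Line 3 (18.73, Velica, 698 kg, ¥111,296.10):
Base rate for 18.73 is 10.5%.
Origin Velica qualifies under the Loria–Velica agreement and 18.73 is covered: preferential rate 3% applies instead.
Duty = ¥111,296.10 × 3% = ¥3,338.88.
Total = ¥1,114.20 + ¥235.54 + ¥3,338.88 = ¥4,688.62.

¥4,688.62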